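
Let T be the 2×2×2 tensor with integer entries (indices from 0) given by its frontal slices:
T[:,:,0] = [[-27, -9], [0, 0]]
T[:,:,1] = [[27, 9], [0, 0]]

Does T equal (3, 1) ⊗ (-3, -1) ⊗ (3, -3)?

Reconstruct entry (1,0,0) from the claimed factors: Σₗ aₗ[1]bₗ[0]cₗ[0] = (1)·(-3)·(3) = -9, but T[1,0,0] = 0. The claim is false.

No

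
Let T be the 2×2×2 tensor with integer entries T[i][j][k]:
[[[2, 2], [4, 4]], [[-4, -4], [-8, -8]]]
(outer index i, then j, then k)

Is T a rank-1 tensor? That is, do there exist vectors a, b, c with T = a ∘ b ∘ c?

Yes

If T = a ∘ b ∘ c then every fibre of T is a multiple of the corresponding factor, so read the factors off the fibres through the nonzero entry T[0,0,0] = 2.
The mode-1 fibre T[:,0,0] = [2, -4] gives a = [1, -2] (primitive direction); the mode-2 fibre T[0,:,0] = [2, 4] gives b = [1, 2]; then c[k] = T[0,0,k] / (a[0]·b[0]) = [2, 2] / 1 = [2, 2].
Expanding [1, -2] ∘ [1, 2] ∘ [2, 2] reproduces all 8 entries of T, so T = [1, -2] ∘ [1, 2] ∘ [2, 2] and rank(T) ≤ 1.
Equivalently every frontal slice T[:,:,k] is c[k] times the rank-1 matrix [1, -2] ∘ [1, 2]. So T has rank 1 (it is nonzero).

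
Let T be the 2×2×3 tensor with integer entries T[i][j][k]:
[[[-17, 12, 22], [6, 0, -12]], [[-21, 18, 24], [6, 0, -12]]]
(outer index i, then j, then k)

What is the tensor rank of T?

2

Lower bound: in the mode-2 unfolding of T (rows indexed by j, columns by (i,k)) the 2×2 minor on rows j ∈ {0, 1}, columns (i,k) ∈ {(0,0), (0,1)} is det [[-17, 12], [6, 0]] = -72 ≠ 0, so that unfolding has rank ≥ 2 and hence rank(T) ≥ 2 (CP rank is at least every unfolding rank, though it can be larger).
Upper bound: with S_k = T[:,:,k], the two rank-1 terms a₁b₁ᵀ, a₂b₂ᵀ are the rank-1 members of the pencil x·S₀ + y·S₁.
det(x·S₀ + y·S₁) is 24·x² − 36·xy = 12·(2·x − 3·y)(x), vanishing at (x:y) = (3:2) and (0:1).
M₁ = 3·S₀ + 2·S₁ = [[-27, 18], [-27, 18]] = (-9)·[1, 1][3, -2]ᵀ and M₂ = S₁ = [[12, 0], [18, 0]] = 6·[2, 3][1, 0]ᵀ, so take a₁ = [1, 1], b₁ = [3, -2], a₂ = [2, 3], b₂ = [1, 0].
Each slice is an integer combination of E₁ = a₁b₁ᵀ and E₂ = a₂b₂ᵀ: S₀ = −3·E₁ − 4·E₂, S₁ = 6·E₂, S₂ = 6·E₁ + 2·E₂; reading off coefficients, c₁ = [-3, 0, 6] and c₂ = [-4, 6, 2].
Hence T = [1, 1] ∘ [3, -2] ∘ [-3, 0, 6] + [2, 3] ∘ [1, 0] ∘ [-4, 6, 2], so rank(T) ≤ 2.
These bounds meet, so rank(T) = 2.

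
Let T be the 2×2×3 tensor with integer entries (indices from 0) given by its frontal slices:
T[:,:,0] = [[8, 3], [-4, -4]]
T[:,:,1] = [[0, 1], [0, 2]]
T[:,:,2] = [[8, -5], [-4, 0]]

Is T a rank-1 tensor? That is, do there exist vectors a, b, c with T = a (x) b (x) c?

The mode-3 unfolding of T (rows indexed by k, columns by (i,j) = (0,0), (0,1), (1,0), (1,1)) is [[8, 3, -4, -4], [0, 1, 0, 2], [8, -5, -4, 0]].
There the 3×3 minor on rows k ∈ {0, 1, 2}, columns (i,j) ∈ {(0,0), (0,1), (1,1)} is det [[8, 3, -4], [0, 1, 2], [8, -5, 0]] = 160 ≠ 0, so this unfolding has rank ≥ 3; CP rank is at least every unfolding rank, so rank(T) ≥ 3.
In particular rank(T) ≥ 3 > 1, so T is not rank-1.

No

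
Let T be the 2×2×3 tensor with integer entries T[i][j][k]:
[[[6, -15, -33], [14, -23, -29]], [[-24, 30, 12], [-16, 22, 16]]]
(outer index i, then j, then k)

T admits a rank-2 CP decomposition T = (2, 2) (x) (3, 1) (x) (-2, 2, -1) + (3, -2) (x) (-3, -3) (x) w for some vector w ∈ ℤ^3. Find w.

w = (-2, 3, 3)

Subtract the known terms from T to get the rank-1 residual R = (3, -2) (x) (-3, -3) (x) w, so R[i,j,k] = a[i]·b[j]·w[k]. Pick indices with nonzero a[0]·b[0] = (3)·(-3) = -9. Only the fibre through (0,0,·) is needed: R[0,0,:] = T[0,0,:] − Σₗ aₗ[0]bₗ[0]cₗ = [6, -15, -33] − (2)·(3)·(-2, 2, -1) = [18, -27, -27]. Then w[k] = R[0,0,k] / -9 for each k, giving w = [18, -27, -27] / -9 = (-2, 3, 3).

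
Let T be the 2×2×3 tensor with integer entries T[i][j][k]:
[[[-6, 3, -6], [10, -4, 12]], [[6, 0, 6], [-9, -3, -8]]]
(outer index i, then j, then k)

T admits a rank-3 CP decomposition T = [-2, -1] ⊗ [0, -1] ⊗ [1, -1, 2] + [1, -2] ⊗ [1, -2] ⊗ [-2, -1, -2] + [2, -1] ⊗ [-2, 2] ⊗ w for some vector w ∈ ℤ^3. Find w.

w = [1, -1, 1]

Subtract the known terms from T to get the rank-1 residual R = [2, -1] ⊗ [-2, 2] ⊗ w, so R[i,j,k] = a[i]·b[j]·w[k]. Pick indices with nonzero a[0]·b[0] = (2)·(-2) = -4. Only the fibre through (0,0,·) is needed: R[0,0,:] = T[0,0,:] − Σₗ aₗ[0]bₗ[0]cₗ = [-6, 3, -6] − (-2)·(0)·[1, -1, 2] − (1)·(1)·[-2, -1, -2] = [-4, 4, -4]. Then w[k] = R[0,0,k] / -4 for each k, giving w = [-4, 4, -4] / -4 = [1, -1, 1].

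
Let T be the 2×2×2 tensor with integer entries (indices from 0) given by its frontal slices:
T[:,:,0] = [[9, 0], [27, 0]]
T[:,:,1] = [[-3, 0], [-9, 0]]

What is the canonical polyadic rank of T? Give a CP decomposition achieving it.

Lower bound: T ≠ 0 (e.g. T[0,0,0] = 9), so rank(T) ≥ 1.
Upper bound: if T = a ⊗ b ⊗ c then every fibre of T is a multiple of the corresponding factor, so read the factors off the fibres through the nonzero entry T[0,0,0] = 9.
The mode-1 fibre T[:,0,0] = [9, 27] gives a = (1, 3) (primitive direction); the mode-2 fibre T[0,:,0] = [9, 0] gives b = (1, 0); then c[k] = T[0,0,k] / (a[0]·b[0]) = [9, -3] / 1 = (9, -3).
Expanding (1, 3) ⊗ (1, 0) ⊗ (9, -3) reproduces all 8 entries of T, so T = (1, 3) ⊗ (1, 0) ⊗ (9, -3) and rank(T) ≤ 1.
These bounds meet, so rank(T) = 1.
Check entry T[0,0,1] = -3: (1)·(1)·(-3) = -3.

rank(T) = 1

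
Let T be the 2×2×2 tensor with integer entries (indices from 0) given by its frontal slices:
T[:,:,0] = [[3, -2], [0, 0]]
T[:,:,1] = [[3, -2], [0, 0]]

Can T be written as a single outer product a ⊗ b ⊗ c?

Yes

If T = a ⊗ b ⊗ c then every fibre of T is a multiple of the corresponding factor, so read the factors off the fibres through the nonzero entry T[0,0,0] = 3.
The mode-1 fibre T[:,0,0] = [3, 0] gives a = (1, 0) (primitive direction); the mode-2 fibre T[0,:,0] = [3, -2] gives b = (3, -2); then c[k] = T[0,0,k] / (a[0]·b[0]) = [3, 3] / 3 = (1, 1).
Expanding (1, 0) ⊗ (3, -2) ⊗ (1, 1) reproduces all 8 entries of T, so T = (1, 0) ⊗ (3, -2) ⊗ (1, 1) and rank(T) ≤ 1.
Equivalently every frontal slice T[:,:,k] is c[k] times the rank-1 matrix (1, 0) ⊗ (3, -2). So T has rank 1 (it is nonzero).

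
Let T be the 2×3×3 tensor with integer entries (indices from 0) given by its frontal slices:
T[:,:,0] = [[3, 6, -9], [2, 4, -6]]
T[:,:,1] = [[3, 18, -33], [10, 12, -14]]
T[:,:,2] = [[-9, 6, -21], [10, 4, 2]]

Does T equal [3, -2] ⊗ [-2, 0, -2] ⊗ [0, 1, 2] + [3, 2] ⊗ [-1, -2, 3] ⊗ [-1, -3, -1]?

Reconstruct entrywise from the claimed factors. For example, T[1,0,2] = 10 and Σₗ aₗ[1]bₗ[0]cₗ[2] = (-2)·(-2)·(2) + (2)·(-1)·(-1) = 10; checking all 18 entries, every one matches. The claim holds.

Yes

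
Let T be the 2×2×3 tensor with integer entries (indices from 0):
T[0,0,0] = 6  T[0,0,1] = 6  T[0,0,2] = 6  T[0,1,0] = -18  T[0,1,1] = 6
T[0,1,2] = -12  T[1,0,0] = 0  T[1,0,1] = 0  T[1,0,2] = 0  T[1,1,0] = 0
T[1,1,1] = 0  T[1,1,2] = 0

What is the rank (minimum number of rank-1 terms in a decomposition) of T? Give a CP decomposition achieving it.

Lower bound: in the mode-2 unfolding of T (rows indexed by j, columns by (i,k)) the 2×2 minor on rows j ∈ {0, 1}, columns (i,k) ∈ {(0,0), (0,1)} is det [[6, 6], [-18, 6]] = 144 ≠ 0, so that unfolding has rank ≥ 2 and hence rank(T) ≥ 2 (CP rank is at least every unfolding rank, though it can be larger).
Upper bound: T[i,:,:] = a[i]·M for every slice, with a = [1, 0] and M = [[6, 6, 6], [-18, 6, -12]] (rows j, columns k).
Splitting M by its rows (j = 0, 1), M = [1, 0][6, 6, 6]ᵀ + [0, 1][-18, 6, -12]ᵀ.
Hence T = [1, 0] (x) [1, 0] (x) [6, 6, 6] + [1, 0] (x) [0, 1] (x) [-18, 6, -12], so rank(T) ≤ 2.
These bounds meet, so rank(T) = 2.

rank(T) = 2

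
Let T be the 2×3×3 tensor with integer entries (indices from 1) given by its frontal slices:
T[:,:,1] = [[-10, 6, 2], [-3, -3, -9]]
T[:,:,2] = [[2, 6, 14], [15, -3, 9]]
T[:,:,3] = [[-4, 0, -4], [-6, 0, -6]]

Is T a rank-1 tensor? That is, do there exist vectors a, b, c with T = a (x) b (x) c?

The mode-1 unfolding of T (rows indexed by i, columns by (j,k) = (1,1), (1,2), (1,3), (2,1), (2,2), (2,3), (3,1), (3,2), (3,3)) is [[-10, 2, -4, 6, 6, 0, 2, 14, -4], [-3, 15, -6, -3, -3, 0, -9, 9, -6]].
There the 2×2 minor on rows i ∈ {1, 2}, columns (j,k) ∈ {(1,1), (1,2)} is det [[-10, 2], [-3, 15]] = -144 ≠ 0, so this unfolding has rank ≥ 2; CP rank is at least every unfolding rank, so rank(T) ≥ 2.
In particular rank(T) ≥ 2 > 1, so T is not rank-1.

No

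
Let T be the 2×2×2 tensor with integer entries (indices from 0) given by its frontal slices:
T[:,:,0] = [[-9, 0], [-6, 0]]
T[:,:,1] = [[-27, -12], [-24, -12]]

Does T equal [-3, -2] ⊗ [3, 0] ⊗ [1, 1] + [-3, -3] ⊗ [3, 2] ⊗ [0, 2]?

Yes

Reconstruct entrywise from the claimed factors. For example, T[0,0,1] = -27 and Σₗ aₗ[0]bₗ[0]cₗ[1] = (-3)·(3)·(1) + (-3)·(3)·(2) = -27; checking all 8 entries, every one matches. The claim holds.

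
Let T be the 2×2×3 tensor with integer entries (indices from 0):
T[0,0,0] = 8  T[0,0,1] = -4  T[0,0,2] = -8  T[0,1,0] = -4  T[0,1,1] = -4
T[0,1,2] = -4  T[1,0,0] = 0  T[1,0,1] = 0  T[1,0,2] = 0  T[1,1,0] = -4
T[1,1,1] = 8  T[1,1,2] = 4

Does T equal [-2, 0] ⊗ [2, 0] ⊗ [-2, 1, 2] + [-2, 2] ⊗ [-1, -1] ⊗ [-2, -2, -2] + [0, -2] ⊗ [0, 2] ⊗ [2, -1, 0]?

No

Reconstruct entry (0,0,0) from the claimed factors: Σₗ aₗ[0]bₗ[0]cₗ[0] = (-2)·(2)·(-2) + (-2)·(-1)·(-2) + (0)·(0)·(2) = 4, but T[0,0,0] = 8. The claim is false.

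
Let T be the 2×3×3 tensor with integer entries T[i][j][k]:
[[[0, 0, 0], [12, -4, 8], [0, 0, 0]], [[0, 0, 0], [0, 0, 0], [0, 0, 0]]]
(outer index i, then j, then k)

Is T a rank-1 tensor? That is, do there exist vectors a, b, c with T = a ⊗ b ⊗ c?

Yes

If T = a ⊗ b ⊗ c then every fibre of T is a multiple of the corresponding factor, so read the factors off the fibres through the nonzero entry T[0,1,0] = 12.
The mode-1 fibre T[:,1,0] = [12, 0] gives a = (1, 0) (primitive direction); the mode-2 fibre T[0,:,0] = [0, 12, 0] gives b = (0, 1, 0); then c[k] = T[0,1,k] / (a[0]·b[1]) = [12, -4, 8] / 1 = (12, -4, 8).
Expanding (1, 0) ⊗ (0, 1, 0) ⊗ (12, -4, 8) reproduces all 18 entries of T, so T = (1, 0) ⊗ (0, 1, 0) ⊗ (12, -4, 8) and rank(T) ≤ 1.
Equivalently every frontal slice T[:,:,k] is c[k] times the rank-1 matrix (1, 0) ⊗ (0, 1, 0). So T has rank 1 (it is nonzero).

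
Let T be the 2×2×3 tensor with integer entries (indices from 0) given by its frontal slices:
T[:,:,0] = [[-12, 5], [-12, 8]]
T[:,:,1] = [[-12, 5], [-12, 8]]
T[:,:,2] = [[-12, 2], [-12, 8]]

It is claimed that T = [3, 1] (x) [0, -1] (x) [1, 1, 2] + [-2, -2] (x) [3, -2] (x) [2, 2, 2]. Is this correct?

No

Reconstruct entry (1,1,0) from the claimed factors: Σₗ aₗ[1]bₗ[1]cₗ[0] = (1)·(-1)·(1) + (-2)·(-2)·(2) = 7, but T[1,1,0] = 8. The claim is false.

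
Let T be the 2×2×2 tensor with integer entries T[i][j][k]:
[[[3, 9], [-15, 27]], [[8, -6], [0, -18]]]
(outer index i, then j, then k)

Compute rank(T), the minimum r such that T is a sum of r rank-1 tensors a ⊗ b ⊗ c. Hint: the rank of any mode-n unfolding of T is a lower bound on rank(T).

Lower bound: the mode-1 unfolding of T (rows indexed by i, columns by (j,k) = (0,0), (0,1), (1,0), (1,1)) is [[3, 9, -15, 27], [8, -6, 0, -18]].
There the 2×2 minor on rows i ∈ {0, 1}, columns (j,k) ∈ {(0,0), (0,1)} is det [[3, 9], [8, -6]] = -90 ≠ 0, so this unfolding has rank ≥ 2; CP rank is at least every unfolding rank, so rank(T) ≥ 2. (Unfolding ranks only ever bound the CP rank from below — rank(T) can be strictly larger than all of them — so the matching upper bound has to come from an explicit 2-term decomposition.)
Upper bound — finding two terms. Write S_k = T[:,:,k] for the frontal slices: S₀ = [[3, -15], [8, 0]], S₁ = [[9, 27], [-6, -18]].
If T = a₁ ⊗ b₁ ⊗ c₁ + a₂ ⊗ b₂ ⊗ c₂ then each S_k = c₁[k]·a₁b₁ᵀ + c₂[k]·a₂b₂ᵀ. S₀ and S₁ are linearly independent, so a₁b₁ᵀ and a₂b₂ᵀ must span the same plane of matrices: they are the rank-1 matrices of the form x·S₀ + y·S₁.
det(x·S₀ + y·S₁) is 120·x² − 360·xy = 120·(x − 3·y)(x), vanishing at (x:y) = (3:1) and (0:1).
M₁ = 3·S₀ + S₁ = [[18, -18], [18, -18]] = 18·[1, 1][1, -1]ᵀ and M₂ = S₁ = [[9, 27], [-6, -18]] = 3·[3, -2][1, 3]ᵀ, so take a₁ = [1, 1], b₁ = [1, -1], a₂ = [3, -2], b₂ = [1, 3].
Each slice is an integer combination of E₁ = a₁b₁ᵀ and E₂ = a₂b₂ᵀ: S₀ = 6·E₁ − E₂, S₁ = 3·E₂; reading off coefficients, c₁ = [6, 0] and c₂ = [-1, 3].
Hence T = [1, 1] ⊗ [1, -1] ⊗ [6, 0] + [3, -2] ⊗ [1, 3] ⊗ [-1, 3], so rank(T) ≤ 2.
These bounds meet, so rank(T) = 2.

2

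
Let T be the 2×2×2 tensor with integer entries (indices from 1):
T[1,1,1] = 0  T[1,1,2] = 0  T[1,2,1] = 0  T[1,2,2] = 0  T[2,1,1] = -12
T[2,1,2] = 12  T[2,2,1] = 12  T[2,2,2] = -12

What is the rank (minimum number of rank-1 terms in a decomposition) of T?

Lower bound: T ≠ 0 (e.g. T[2,1,1] = -12), so rank(T) ≥ 1.
Upper bound: if T = a ⊗ b ⊗ c then every fibre of T is a multiple of the corresponding factor, so read the factors off the fibres through the nonzero entry T[2,1,1] = -12.
The mode-1 fibre T[:,1,1] = [0, -12] gives a = [0, 1] (primitive direction); the mode-2 fibre T[2,:,1] = [-12, 12] gives b = [1, -1]; then c[k] = T[2,1,k] / (a[2]·b[1]) = [-12, 12] / 1 = [-12, 12].
Expanding [0, 1] ⊗ [1, -1] ⊗ [-12, 12] reproduces all 8 entries of T, so T = [0, 1] ⊗ [1, -1] ⊗ [-12, 12] and rank(T) ≤ 1.
These bounds meet, so rank(T) = 1.
Check entry T[2,2,1] = 12: (1)·(-1)·(-12) = 12.

1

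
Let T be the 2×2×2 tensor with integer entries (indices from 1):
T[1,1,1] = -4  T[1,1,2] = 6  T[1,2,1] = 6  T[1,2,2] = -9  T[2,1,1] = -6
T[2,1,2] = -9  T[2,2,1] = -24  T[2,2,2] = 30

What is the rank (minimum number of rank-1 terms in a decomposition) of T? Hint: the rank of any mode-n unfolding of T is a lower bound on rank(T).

2

Lower bound: the mode-2 unfolding of T (rows indexed by j, columns by (i,k) = (1,1), (1,2), (2,1), (2,2)) is [[-4, 6, -6, -9], [6, -9, -24, 30]].
There the 2×2 minor on rows j ∈ {1, 2}, columns (i,k) ∈ {(1,1), (2,1)} is det [[-4, -6], [6, -24]] = 132 ≠ 0, so this unfolding has rank ≥ 2; CP rank is at least every unfolding rank, so rank(T) ≥ 2. (Flattening ranks never certify an upper bound on CP rank; for that we must actually write T with 2 rank-1 terms.)
Upper bound — finding two terms. Write S_k = T[:,:,k] for the frontal slices: S₁ = [[-4, 6], [-6, -24]], S₂ = [[6, -9], [-9, 30]].
If T = a₁ (x) b₁ (x) c₁ + a₂ (x) b₂ (x) c₂ then each S_k = c₁[k]·a₁b₁ᵀ + c₂[k]·a₂b₂ᵀ. S₁ and S₂ are linearly independent, so a₁b₁ᵀ and a₂b₂ᵀ must span the same plane of matrices: they are the rank-1 matrices of the form x·S₁ + y·S₂.
det(x·S₁ + y·S₂) is 132·x² − 264·xy + 99·y² = 33·(2·x − 3·y)(2·x − y), vanishing at (x:y) = (3:2) and (1:2).
M₁ = 3·S₁ + 2·S₂ = [[0, 0], [-36, -12]] = (-12)·[0, 1][3, 1]ᵀ and M₂ = S₁ + 2·S₂ = [[8, -12], [-24, 36]] = 4·[1, -3][2, -3]ᵀ, so take a₁ = [0, 1], b₁ = [3, 1], a₂ = [1, -3], b₂ = [2, -3].
Each slice is an integer combination of E₁ = a₁b₁ᵀ and E₂ = a₂b₂ᵀ: S₁ = −6·E₁ − 2·E₂, S₂ = 3·E₁ + 3·E₂; reading off coefficients, c₁ = [-6, 3] and c₂ = [-2, 3].
Hence T = [0, 1] (x) [3, 1] (x) [-6, 3] + [1, -3] (x) [2, -3] (x) [-2, 3], so rank(T) ≤ 2.
These bounds meet, so rank(T) = 2.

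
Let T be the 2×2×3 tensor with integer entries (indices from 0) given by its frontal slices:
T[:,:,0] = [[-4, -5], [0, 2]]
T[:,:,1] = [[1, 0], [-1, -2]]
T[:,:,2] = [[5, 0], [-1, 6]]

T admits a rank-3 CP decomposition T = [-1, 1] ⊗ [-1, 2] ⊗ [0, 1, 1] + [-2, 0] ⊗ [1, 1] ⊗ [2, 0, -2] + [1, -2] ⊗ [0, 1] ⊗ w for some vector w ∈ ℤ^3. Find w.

Subtract the known terms from T to get the rank-1 residual R = [1, -2] ⊗ [0, 1] ⊗ w, so R[i,j,k] = a[i]·b[j]·w[k]. Pick indices with nonzero a[0]·b[1] = (1)·(1) = 1. Only the fibre through (0,1,·) is needed: R[0,1,:] = T[0,1,:] − Σₗ aₗ[0]bₗ[1]cₗ = [-5, 0, 0] − (-1)·(2)·[0, 1, 1] − (-2)·(1)·[2, 0, -2] = [-1, 2, -2]. Then w[k] = R[0,1,k] / 1 for each k, giving w = [-1, 2, -2] / 1 = [-1, 2, -2].

w = [-1, 2, -2]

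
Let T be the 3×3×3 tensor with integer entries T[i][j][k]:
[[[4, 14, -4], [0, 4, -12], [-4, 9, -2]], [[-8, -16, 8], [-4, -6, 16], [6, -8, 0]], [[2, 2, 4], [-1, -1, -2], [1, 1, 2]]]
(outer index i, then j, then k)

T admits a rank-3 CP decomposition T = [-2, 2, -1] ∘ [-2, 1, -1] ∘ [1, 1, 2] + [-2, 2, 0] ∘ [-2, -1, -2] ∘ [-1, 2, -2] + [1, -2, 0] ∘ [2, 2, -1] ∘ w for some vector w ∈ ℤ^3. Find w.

w = [2, 1, -2]

Subtract the known terms from T to get the rank-1 residual R = [1, -2, 0] ∘ [2, 2, -1] ∘ w, so R[i,j,k] = a[i]·b[j]·w[k]. Pick indices with nonzero a[0]·b[0] = (1)·(2) = 2. Only the fibre through (0,0,·) is needed: R[0,0,:] = T[0,0,:] − Σₗ aₗ[0]bₗ[0]cₗ = [4, 14, -4] − (-2)·(-2)·[1, 1, 2] − (-2)·(-2)·[-1, 2, -2] = [4, 2, -4]. Then w[k] = R[0,0,k] / 2 for each k, giving w = [4, 2, -4] / 2 = [2, 1, -2].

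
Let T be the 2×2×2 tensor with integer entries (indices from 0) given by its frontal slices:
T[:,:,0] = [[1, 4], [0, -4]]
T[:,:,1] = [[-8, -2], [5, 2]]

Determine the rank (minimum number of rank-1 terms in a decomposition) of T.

2

Lower bound: in the mode-2 unfolding of T (rows indexed by j, columns by (i,k)) the 2×2 minor on rows j ∈ {0, 1}, columns (i,k) ∈ {(0,0), (0,1)} is det [[1, -8], [4, -2]] = 30 ≠ 0, so that unfolding has rank ≥ 2 and hence rank(T) ≥ 2 (CP rank is at least every unfolding rank, though it can be larger).
Upper bound: with S_k = T[:,:,k], the two rank-1 terms a₁b₁ᵀ, a₂b₂ᵀ are the rank-1 members of the pencil x·S₀ + y·S₁.
det(x·S₀ + y·S₁) is −4·x² + 14·xy − 6·y² = (-2)·(x − 3·y)(2·x − y), vanishing at (x:y) = (3:1) and (1:2).
M₁ = 3·S₀ + S₁ = [[-5, 10], [5, -10]] = (-5)·[1, -1][1, -2]ᵀ and M₂ = S₀ + 2·S₁ = [[-15, 0], [10, 0]] = (-5)·[3, -2][1, 0]ᵀ, so take a₁ = [1, -1], b₁ = [1, -2], a₂ = [3, -2], b₂ = [1, 0].
Each slice is an integer combination of E₁ = a₁b₁ᵀ and E₂ = a₂b₂ᵀ: S₀ = −2·E₁ + E₂, S₁ = E₁ − 3·E₂; reading off coefficients, c₁ = [-2, 1] and c₂ = [1, -3].
Hence T = [1, -1] ⊗ [1, -2] ⊗ [-2, 1] + [3, -2] ⊗ [1, 0] ⊗ [1, -3], so rank(T) ≤ 2.
These bounds meet, so rank(T) = 2.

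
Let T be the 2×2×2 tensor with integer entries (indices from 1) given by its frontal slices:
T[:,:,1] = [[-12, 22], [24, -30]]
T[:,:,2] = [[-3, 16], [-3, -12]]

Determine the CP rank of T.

Lower bound: the mode-1 unfolding of T (rows indexed by i, columns by (j,k) = (1,1), (1,2), (2,1), (2,2)) is [[-12, -3, 22, 16], [24, -3, -30, -12]].
There the 2×2 minor on rows i ∈ {1, 2}, columns (j,k) ∈ {(1,1), (1,2)} is det [[-12, -3], [24, -3]] = 108 ≠ 0, so this unfolding has rank ≥ 2; CP rank is at least every unfolding rank, so rank(T) ≥ 2. (Flattening ranks never certify an upper bound on CP rank; for that we must actually write T with 2 rank-1 terms.)
Upper bound — finding two terms. Write S_k = T[:,:,k] for the frontal slices: S₁ = [[-12, 22], [24, -30]], S₂ = [[-3, 16], [-3, -12]].
If T = a₁ (x) b₁ (x) c₁ + a₂ (x) b₂ (x) c₂ then each S_k = c₁[k]·a₁b₁ᵀ + c₂[k]·a₂b₂ᵀ. S₁ and S₂ are linearly independent, so a₁b₁ᵀ and a₂b₂ᵀ must span the same plane of matrices: they are the rank-1 matrices of the form x·S₁ + y·S₂.
det(x·S₁ + y·S₂) is −168·x² − 84·xy + 84·y² = (-84)·(2·x − y)(x + y), vanishing at (x:y) = (1:2) and (1:-1).
M₁ = S₁ + 2·S₂ = [[-18, 54], [18, -54]] = (-18)·(1, -1)(1, -3)ᵀ and M₂ = S₁ − S₂ = [[-9, 6], [27, -18]] = (-3)·(1, -3)(3, -2)ᵀ, so take a₁ = (1, -1), b₁ = (1, -3), a₂ = (1, -3), b₂ = (3, -2).
Each slice is an integer combination of E₁ = a₁b₁ᵀ and E₂ = a₂b₂ᵀ: S₁ = −6·E₁ − 2·E₂, S₂ = −6·E₁ + E₂; reading off coefficients, c₁ = (-6, -6) and c₂ = (-2, 1).
Hence T = (1, -1) (x) (1, -3) (x) (-6, -6) + (1, -3) (x) (3, -2) (x) (-2, 1), so rank(T) ≤ 2.
These bounds meet, so rank(T) = 2.

2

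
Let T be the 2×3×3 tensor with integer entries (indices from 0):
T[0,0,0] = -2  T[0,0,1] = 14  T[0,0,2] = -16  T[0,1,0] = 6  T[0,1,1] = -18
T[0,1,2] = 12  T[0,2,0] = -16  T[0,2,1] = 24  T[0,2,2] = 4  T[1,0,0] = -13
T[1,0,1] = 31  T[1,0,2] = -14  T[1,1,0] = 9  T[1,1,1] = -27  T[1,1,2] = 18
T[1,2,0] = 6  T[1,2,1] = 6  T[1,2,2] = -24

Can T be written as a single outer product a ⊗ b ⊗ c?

The mode-2 unfolding of T (rows indexed by j, columns by (i,k) = (0,0), (0,1), (0,2), (1,0), (1,1), (1,2)) is [[-2, 14, -16, -13, 31, -14], [6, -18, 12, 9, -27, 18], [-16, 24, 4, 6, 6, -24]].
There the 2×2 minor on rows j ∈ {0, 1}, columns (i,k) ∈ {(0,0), (0,1)} is det [[-2, 14], [6, -18]] = -48 ≠ 0, so this unfolding has rank ≥ 2; CP rank is at least every unfolding rank, so rank(T) ≥ 2.
In particular rank(T) ≥ 2 > 1, so T is not rank-1.

No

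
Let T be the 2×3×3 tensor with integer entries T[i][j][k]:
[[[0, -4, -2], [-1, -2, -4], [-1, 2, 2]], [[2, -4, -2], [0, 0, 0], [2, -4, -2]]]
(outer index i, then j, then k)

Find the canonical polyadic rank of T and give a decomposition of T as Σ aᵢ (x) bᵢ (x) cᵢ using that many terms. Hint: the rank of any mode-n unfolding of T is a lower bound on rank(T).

rank(T) = 3

Lower bound: in the mode-2 unfolding of T (rows indexed by j, columns by (i,k)) the 3×3 minor on rows j ∈ {0, 1, 2}, columns (i,k) ∈ {(0,0), (0,1), (0,2)} is det [[0, -4, -2], [-1, -2, -4], [-1, 2, 2]] = -16 ≠ 0, so that unfolding has rank ≥ 3 and hence rank(T) ≥ 3 (CP rank is at least every unfolding rank, though it can be larger).
Upper bound: T is a sum of 3 rank-1 terms, T = (1, -1) (x) (1, 0, 1) (x) (-2, 4, 2) + (1, 0) (x) (1, 1, 0) (x) (0, -4, -4) + (1, 0) (x) (2, -1, 1) (x) (1, -2, 0) (one valid choice — decompositions are not unique — normalised so each a, b is primitive with positive first nonzero entry; check it by expanding all entries), so rank(T) ≤ 3.
These bounds meet, so rank(T) = 3.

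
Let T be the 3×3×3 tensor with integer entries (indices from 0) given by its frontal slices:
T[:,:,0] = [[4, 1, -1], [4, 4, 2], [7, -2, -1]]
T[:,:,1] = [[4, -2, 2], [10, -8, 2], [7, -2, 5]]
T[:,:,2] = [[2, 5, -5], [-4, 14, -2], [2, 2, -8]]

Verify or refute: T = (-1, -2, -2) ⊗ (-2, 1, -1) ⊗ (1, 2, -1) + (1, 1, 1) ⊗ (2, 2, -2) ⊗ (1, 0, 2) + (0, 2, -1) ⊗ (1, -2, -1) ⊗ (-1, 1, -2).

Yes

Reconstruct entrywise from the claimed factors. For example, T[0,1,0] = 1 and Σₗ aₗ[0]bₗ[1]cₗ[0] = (-1)·(1)·(1) + (1)·(2)·(1) + (0)·(-2)·(-1) = 1; checking all 27 entries, every one matches. The claim holds.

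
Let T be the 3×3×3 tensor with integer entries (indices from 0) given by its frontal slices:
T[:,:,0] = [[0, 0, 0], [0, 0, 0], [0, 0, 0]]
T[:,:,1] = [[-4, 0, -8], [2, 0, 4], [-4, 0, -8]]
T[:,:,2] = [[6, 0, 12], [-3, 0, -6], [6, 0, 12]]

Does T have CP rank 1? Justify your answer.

Yes

If T = a (x) b (x) c then every fibre of T is a multiple of the corresponding factor, so read the factors off the fibres through the nonzero entry T[0,0,1] = -4.
The mode-1 fibre T[:,0,1] = [-4, 2, -4] gives a = [2, -1, 2] (primitive direction); the mode-2 fibre T[0,:,1] = [-4, 0, -8] gives b = [1, 0, 2]; then c[k] = T[0,0,k] / (a[0]·b[0]) = [0, -4, 6] / 2 = [0, -2, 3].
Expanding [2, -1, 2] (x) [1, 0, 2] (x) [0, -2, 3] reproduces all 27 entries of T, so T = [2, -1, 2] (x) [1, 0, 2] (x) [0, -2, 3] and rank(T) ≤ 1.
Equivalently every frontal slice T[:,:,k] is c[k] times the rank-1 matrix [2, -1, 2] (x) [1, 0, 2]. So T has rank 1 (it is nonzero).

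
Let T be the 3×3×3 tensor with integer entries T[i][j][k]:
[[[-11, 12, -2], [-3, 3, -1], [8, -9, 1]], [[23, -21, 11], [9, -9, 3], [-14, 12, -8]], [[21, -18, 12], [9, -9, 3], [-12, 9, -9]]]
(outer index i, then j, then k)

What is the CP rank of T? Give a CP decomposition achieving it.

Lower bound: in the mode-1 unfolding of T (rows indexed by i, columns by (j,k)) the 2×2 minor on rows i ∈ {0, 1}, columns (j,k) ∈ {(0,0), (0,1)} is det [[-11, 12], [23, -21]] = -45 ≠ 0, so that unfolding has rank ≥ 2 and hence rank(T) ≥ 2 (CP rank is at least every unfolding rank, though it can be larger).
Upper bound: with S_k = T[:,:,k], the two rank-1 terms a₁b₁ᵀ, a₂b₂ᵀ are the rank-1 members of the pencil x·S₀ + y·S₁.
The 2×2 minor of x·S₀ + y·S₁ on rows {0,1}, columns {0,1} is −30·x² + 75·xy − 45·y² = (-15)·(2·x − 3·y)(x − y), vanishing at (x:y) = (3:2) and (1:1).
M₁ = 3·S₀ + 2·S₁ = [[-9, -3, 6], [27, 9, -18], [27, 9, -18]] = (-3)·[1, -3, -3][3, 1, -2]ᵀ and M₂ = S₀ + S₁ = [[1, 0, -1], [2, 0, -2], [3, 0, -3]] = [1, 2, 3][1, 0, -1]ᵀ, so take a₁ = [1, -3, -3], b₁ = [3, 1, -2], a₂ = [1, 2, 3], b₂ = [1, 0, -1].
Each slice is an integer combination of E₁ = a₁b₁ᵀ and E₂ = a₂b₂ᵀ: S₀ = −3·E₁ − 2·E₂, S₁ = 3·E₁ + 3·E₂, S₂ = −E₁ + E₂; reading off coefficients, c₁ = [-3, 3, -1] and c₂ = [-2, 3, 1].
Hence T = [1, -3, -3] ⊗ [3, 1, -2] ⊗ [-3, 3, -1] + [1, 2, 3] ⊗ [1, 0, -1] ⊗ [-2, 3, 1], so rank(T) ≤ 2.
These bounds meet, so rank(T) = 2.

rank(T) = 2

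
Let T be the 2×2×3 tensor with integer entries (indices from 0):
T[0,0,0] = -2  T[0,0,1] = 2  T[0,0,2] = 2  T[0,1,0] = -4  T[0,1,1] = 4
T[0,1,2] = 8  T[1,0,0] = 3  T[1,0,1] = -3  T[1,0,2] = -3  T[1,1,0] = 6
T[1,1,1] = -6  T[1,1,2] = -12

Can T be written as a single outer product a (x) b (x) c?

No

The mode-3 unfolding of T (rows indexed by k, columns by (i,j) = (0,0), (0,1), (1,0), (1,1)) is [[-2, -4, 3, 6], [2, 4, -3, -6], [2, 8, -3, -12]].
There the 2×2 minor on rows k ∈ {0, 2}, columns (i,j) ∈ {(0,0), (0,1)} is det [[-2, -4], [2, 8]] = -8 ≠ 0, so this unfolding has rank ≥ 2; CP rank is at least every unfolding rank, so rank(T) ≥ 2.
In particular rank(T) ≥ 2 > 1, so T is not rank-1.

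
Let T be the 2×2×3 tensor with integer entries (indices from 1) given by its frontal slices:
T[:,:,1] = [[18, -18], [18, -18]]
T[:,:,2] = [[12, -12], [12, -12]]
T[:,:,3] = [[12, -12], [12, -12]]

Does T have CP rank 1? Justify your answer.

If T = a ⊗ b ⊗ c then every fibre of T is a multiple of the corresponding factor, so read the factors off the fibres through the nonzero entry T[1,1,1] = 18.
The mode-1 fibre T[:,1,1] = [18, 18] gives a = [1, 1] (primitive direction); the mode-2 fibre T[1,:,1] = [18, -18] gives b = [1, -1]; then c[k] = T[1,1,k] / (a[1]·b[1]) = [18, 12, 12] / 1 = [18, 12, 12].
Expanding [1, 1] ⊗ [1, -1] ⊗ [18, 12, 12] reproduces all 12 entries of T, so T = [1, 1] ⊗ [1, -1] ⊗ [18, 12, 12] and rank(T) ≤ 1.
Equivalently every frontal slice T[:,:,k] is c[k] times the rank-1 matrix [1, 1] ⊗ [1, -1]. So T has rank 1 (it is nonzero).

Yes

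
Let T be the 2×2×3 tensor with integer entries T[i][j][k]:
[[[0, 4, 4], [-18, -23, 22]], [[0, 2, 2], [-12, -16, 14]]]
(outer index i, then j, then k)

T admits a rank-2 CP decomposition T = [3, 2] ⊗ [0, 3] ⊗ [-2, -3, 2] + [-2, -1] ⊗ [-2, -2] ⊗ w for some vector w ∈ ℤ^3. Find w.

Subtract the known terms from T to get the rank-1 residual R = [-2, -1] ⊗ [-2, -2] ⊗ w, so R[i,j,k] = a[i]·b[j]·w[k]. Pick indices with nonzero a[0]·b[0] = (-2)·(-2) = 4. Only the fibre through (0,0,·) is needed: R[0,0,:] = T[0,0,:] − Σₗ aₗ[0]bₗ[0]cₗ = [0, 4, 4] − (3)·(0)·[-2, -3, 2] = [0, 4, 4]. Then w[k] = R[0,0,k] / 4 for each k, giving w = [0, 4, 4] / 4 = [0, 1, 1].

w = [0, 1, 1]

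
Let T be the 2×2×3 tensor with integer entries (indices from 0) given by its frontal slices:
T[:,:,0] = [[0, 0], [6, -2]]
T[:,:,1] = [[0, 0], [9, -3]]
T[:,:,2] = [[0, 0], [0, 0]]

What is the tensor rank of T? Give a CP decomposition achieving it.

Lower bound: T ≠ 0 (e.g. T[1,0,0] = 6), so rank(T) ≥ 1.
Upper bound: if T = a ⊗ b ⊗ c then every fibre of T is a multiple of the corresponding factor, so read the factors off the fibres through the nonzero entry T[1,0,0] = 6.
The mode-1 fibre T[:,0,0] = [0, 6] gives a = [0, 1] (primitive direction); the mode-2 fibre T[1,:,0] = [6, -2] gives b = [3, -1]; then c[k] = T[1,0,k] / (a[1]·b[0]) = [6, 9, 0] / 3 = [2, 3, 0].
Expanding [0, 1] ⊗ [3, -1] ⊗ [2, 3, 0] reproduces all 12 entries of T, so T = [0, 1] ⊗ [3, -1] ⊗ [2, 3, 0] and rank(T) ≤ 1.
These bounds meet, so rank(T) = 1.

rank(T) = 1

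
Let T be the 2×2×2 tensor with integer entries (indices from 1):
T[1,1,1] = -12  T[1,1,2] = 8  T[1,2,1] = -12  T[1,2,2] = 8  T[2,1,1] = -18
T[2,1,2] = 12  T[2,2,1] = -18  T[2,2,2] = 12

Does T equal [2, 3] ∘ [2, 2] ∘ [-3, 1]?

Reconstruct entry (1,1,2) from the claimed factors: Σₗ aₗ[1]bₗ[1]cₗ[2] = (2)·(2)·(1) = 4, but T[1,1,2] = 8. The claim is false.

No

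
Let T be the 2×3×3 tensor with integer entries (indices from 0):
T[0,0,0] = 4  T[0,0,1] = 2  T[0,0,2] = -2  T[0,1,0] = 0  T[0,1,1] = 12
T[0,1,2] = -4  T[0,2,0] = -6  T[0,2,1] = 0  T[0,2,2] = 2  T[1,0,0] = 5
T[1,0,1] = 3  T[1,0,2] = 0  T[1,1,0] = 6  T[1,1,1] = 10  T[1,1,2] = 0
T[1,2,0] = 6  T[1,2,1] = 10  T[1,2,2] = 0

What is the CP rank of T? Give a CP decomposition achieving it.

rank(T) = 3

Lower bound: the mode-2 unfolding of T (rows indexed by j, columns by (i,k) = (0,0), (0,1), (0,2), (1,0), (1,1), (1,2)) is [[4, 2, -2, 5, 3, 0], [0, 12, -4, 6, 10, 0], [-6, 0, 2, 6, 10, 0]].
There the 3×3 minor on rows j ∈ {0, 1, 2}, columns (i,k) ∈ {(0,0), (0,1), (1,0)} is det [[4, 2, 5], [0, 12, 6], [-6, 0, 6]] = 576 ≠ 0, so this unfolding has rank ≥ 3; CP rank is at least every unfolding rank, so rank(T) ≥ 3. (Unfolding ranks only ever bound the CP rank from below — rank(T) can be strictly larger than all of them — so the matching upper bound has to come from an explicit 3-term decomposition.)
Upper bound: T is a sum of 3 rank-1 terms, T = [0, 1] ⊗ [1, 2, 2] ⊗ [4, 4, 0] + [1, 0] ⊗ [1, 2, -1] ⊗ [2, 4, -2] + [2, 1] ⊗ [1, -2, -2] ⊗ [1, -1, 0] (one valid choice — decompositions are not unique — normalised so each a, b is primitive with positive first nonzero entry; check it by expanding all entries), so rank(T) ≤ 3.
These bounds meet, so rank(T) = 3.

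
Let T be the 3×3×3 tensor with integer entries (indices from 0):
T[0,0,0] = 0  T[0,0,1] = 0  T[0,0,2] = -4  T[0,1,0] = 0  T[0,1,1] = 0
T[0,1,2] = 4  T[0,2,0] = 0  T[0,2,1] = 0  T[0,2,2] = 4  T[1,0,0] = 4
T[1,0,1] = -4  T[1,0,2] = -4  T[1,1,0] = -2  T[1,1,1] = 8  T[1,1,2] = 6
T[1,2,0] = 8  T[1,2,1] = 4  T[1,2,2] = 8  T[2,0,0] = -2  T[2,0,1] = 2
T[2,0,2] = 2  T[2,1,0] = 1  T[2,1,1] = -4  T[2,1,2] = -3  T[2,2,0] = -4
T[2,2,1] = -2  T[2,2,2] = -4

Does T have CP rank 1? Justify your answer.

No

The mode-3 unfolding of T (rows indexed by k, columns by (i,j) = (0,0), (0,1), (0,2), (1,0), (1,1), (1,2), (2,0), (2,1), (2,2)) is [[0, 0, 0, 4, -2, 8, -2, 1, -4], [0, 0, 0, -4, 8, 4, 2, -4, -2], [-4, 4, 4, -4, 6, 8, 2, -3, -4]].
There the 3×3 minor on rows k ∈ {0, 1, 2}, columns (i,j) ∈ {(0,0), (1,0), (1,1)} is det [[0, 4, -2], [0, -4, 8], [-4, -4, 6]] = -96 ≠ 0, so this unfolding has rank ≥ 3; CP rank is at least every unfolding rank, so rank(T) ≥ 3.
In particular rank(T) ≥ 3 > 1, so T is not rank-1.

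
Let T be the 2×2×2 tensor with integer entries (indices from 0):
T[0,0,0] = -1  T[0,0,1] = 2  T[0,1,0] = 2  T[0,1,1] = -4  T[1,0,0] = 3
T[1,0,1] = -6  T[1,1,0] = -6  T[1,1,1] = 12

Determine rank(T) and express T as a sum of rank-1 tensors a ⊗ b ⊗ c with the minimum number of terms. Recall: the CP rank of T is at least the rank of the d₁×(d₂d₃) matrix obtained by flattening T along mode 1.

rank(T) = 1

Lower bound: T ≠ 0 (e.g. T[0,0,0] = -1), so rank(T) ≥ 1.
Upper bound: if T = a ⊗ b ⊗ c then every fibre of T is a multiple of the corresponding factor, so read the factors off the fibres through the nonzero entry T[0,0,0] = -1.
The mode-1 fibre T[:,0,0] = [-1, 3] gives a = (1, -3) (primitive direction); the mode-2 fibre T[0,:,0] = [-1, 2] gives b = (1, -2); then c[k] = T[0,0,k] / (a[0]·b[0]) = [-1, 2] / 1 = (-1, 2).
Expanding (1, -3) ⊗ (1, -2) ⊗ (-1, 2) reproduces all 8 entries of T, so T = (1, -3) ⊗ (1, -2) ⊗ (-1, 2) and rank(T) ≤ 1.
These bounds meet, so rank(T) = 1.
Check entry T[1,0,1] = -6: (-3)·(1)·(2) = -6.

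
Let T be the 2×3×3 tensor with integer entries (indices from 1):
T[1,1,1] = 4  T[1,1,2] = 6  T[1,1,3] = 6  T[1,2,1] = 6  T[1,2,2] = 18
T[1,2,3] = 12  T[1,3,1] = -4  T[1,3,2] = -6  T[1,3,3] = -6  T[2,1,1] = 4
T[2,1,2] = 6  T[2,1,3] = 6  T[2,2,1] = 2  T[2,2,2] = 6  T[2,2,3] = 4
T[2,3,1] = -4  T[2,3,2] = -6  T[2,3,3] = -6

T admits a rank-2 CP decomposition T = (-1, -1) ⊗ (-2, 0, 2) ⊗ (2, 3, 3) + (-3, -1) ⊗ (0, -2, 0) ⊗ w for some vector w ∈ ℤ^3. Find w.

Subtract the known terms from T to get the rank-1 residual R = (-3, -1) ⊗ (0, -2, 0) ⊗ w, so R[i,j,k] = a[i]·b[j]·w[k]. Pick indices with nonzero a[1]·b[2] = (-3)·(-2) = 6. Only the fibre through (1,2,·) is needed: R[1,2,:] = T[1,2,:] − Σₗ aₗ[1]bₗ[2]cₗ = [6, 18, 12] − (-1)·(0)·(2, 3, 3) = [6, 18, 12]. Then w[k] = R[1,2,k] / 6 for each k, giving w = [6, 18, 12] / 6 = (1, 3, 2).

w = (1, 3, 2)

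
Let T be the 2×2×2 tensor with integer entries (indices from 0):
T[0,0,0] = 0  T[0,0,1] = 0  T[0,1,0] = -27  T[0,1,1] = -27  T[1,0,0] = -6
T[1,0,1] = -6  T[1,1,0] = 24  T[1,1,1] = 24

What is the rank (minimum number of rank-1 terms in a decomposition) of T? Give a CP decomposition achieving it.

rank(T) = 2

Lower bound: the mode-2 unfolding of T (rows indexed by j, columns by (i,k) = (0,0), (0,1), (1,0), (1,1)) is [[0, 0, -6, -6], [-27, -27, 24, 24]].
There the 2×2 minor on rows j ∈ {0, 1}, columns (i,k) ∈ {(0,0), (1,0)} is det [[0, -6], [-27, 24]] = -162 ≠ 0, so this unfolding has rank ≥ 2; CP rank is at least every unfolding rank, so rank(T) ≥ 2. (Flattening ranks never certify an upper bound on CP rank; for that we must actually write T with 2 rank-1 terms.)
Upper bound — finding two terms. Every mode-3 slice of T is a multiple of one matrix: T[:,:,k] = c[k]·M with c = [1, 1] and M = [[0, -27], [-6, 24]] (rows indexed by i, columns by j). So it suffices to write M as a sum of two rank-1 matrices.
Splitting M by its rows (i = 0, 1), M = [1, 0][0, -27]ᵀ + [0, 1][-6, 24]ᵀ.
Hence T = [1, 0] ⊗ [0, -27] ⊗ [1, 1] + [0, 1] ⊗ [-6, 24] ⊗ [1, 1], so rank(T) ≤ 2.
These bounds meet, so rank(T) = 2.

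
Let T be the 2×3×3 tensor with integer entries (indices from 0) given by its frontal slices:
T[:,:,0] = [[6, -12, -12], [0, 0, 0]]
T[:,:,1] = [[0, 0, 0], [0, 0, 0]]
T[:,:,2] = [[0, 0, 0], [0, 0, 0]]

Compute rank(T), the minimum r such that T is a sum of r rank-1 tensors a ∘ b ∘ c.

1

Lower bound: T ≠ 0 (e.g. T[0,0,0] = 6), so rank(T) ≥ 1.
Upper bound: if T = a ∘ b ∘ c then every fibre of T is a multiple of the corresponding factor, so read the factors off the fibres through the nonzero entry T[0,0,0] = 6.
The mode-1 fibre T[:,0,0] = [6, 0] gives a = [1, 0] (primitive direction); the mode-2 fibre T[0,:,0] = [6, -12, -12] gives b = [1, -2, -2]; then c[k] = T[0,0,k] / (a[0]·b[0]) = [6, 0, 0] / 1 = [6, 0, 0].
Expanding [1, 0] ∘ [1, -2, -2] ∘ [6, 0, 0] reproduces all 18 entries of T, so T = [1, 0] ∘ [1, -2, -2] ∘ [6, 0, 0] and rank(T) ≤ 1.
These bounds meet, so rank(T) = 1.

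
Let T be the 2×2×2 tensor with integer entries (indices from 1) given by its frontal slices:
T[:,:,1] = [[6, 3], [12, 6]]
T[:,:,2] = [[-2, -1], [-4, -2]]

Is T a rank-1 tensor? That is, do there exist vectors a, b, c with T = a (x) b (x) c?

If T = a (x) b (x) c then every fibre of T is a multiple of the corresponding factor, so read the factors off the fibres through the nonzero entry T[1,1,1] = 6.
The mode-1 fibre T[:,1,1] = [6, 12] gives a = [1, 2] (primitive direction); the mode-2 fibre T[1,:,1] = [6, 3] gives b = [2, 1]; then c[k] = T[1,1,k] / (a[1]·b[1]) = [6, -2] / 2 = [3, -1].
Expanding [1, 2] (x) [2, 1] (x) [3, -1] reproduces all 8 entries of T, so T = [1, 2] (x) [2, 1] (x) [3, -1] and rank(T) ≤ 1.
Equivalently every frontal slice T[:,:,k] is c[k] times the rank-1 matrix [1, 2] (x) [2, 1]. So T has rank 1 (it is nonzero).

Yes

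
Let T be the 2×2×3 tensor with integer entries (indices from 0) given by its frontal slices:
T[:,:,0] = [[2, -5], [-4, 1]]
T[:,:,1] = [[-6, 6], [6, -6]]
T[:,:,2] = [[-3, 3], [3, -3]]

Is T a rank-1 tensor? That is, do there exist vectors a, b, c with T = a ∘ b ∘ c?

No

The mode-3 unfolding of T (rows indexed by k, columns by (i,j) = (0,0), (0,1), (1,0), (1,1)) is [[2, -5, -4, 1], [-6, 6, 6, -6], [-3, 3, 3, -3]].
There the 2×2 minor on rows k ∈ {0, 1}, columns (i,j) ∈ {(0,0), (0,1)} is det [[2, -5], [-6, 6]] = -18 ≠ 0, so this unfolding has rank ≥ 2; CP rank is at least every unfolding rank, so rank(T) ≥ 2.
In particular rank(T) ≥ 2 > 1, so T is not rank-1.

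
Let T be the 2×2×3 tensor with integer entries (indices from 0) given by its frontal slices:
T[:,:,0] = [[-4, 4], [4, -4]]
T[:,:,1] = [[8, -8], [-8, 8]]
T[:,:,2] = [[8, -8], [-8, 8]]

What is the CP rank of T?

Lower bound: T ≠ 0 (e.g. T[0,0,0] = -4), so rank(T) ≥ 1.
Upper bound: if T = a (x) b (x) c then every fibre of T is a multiple of the corresponding factor, so read the factors off the fibres through the nonzero entry T[0,0,0] = -4.
The mode-1 fibre T[:,0,0] = [-4, 4] gives a = [1, -1] (primitive direction); the mode-2 fibre T[0,:,0] = [-4, 4] gives b = [1, -1]; then c[k] = T[0,0,k] / (a[0]·b[0]) = [-4, 8, 8] / 1 = [-4, 8, 8].
Expanding [1, -1] (x) [1, -1] (x) [-4, 8, 8] reproduces all 12 entries of T, so T = [1, -1] (x) [1, -1] (x) [-4, 8, 8] and rank(T) ≤ 1.
These bounds meet, so rank(T) = 1.
Check entry T[0,1,2] = -8: (1)·(-1)·(8) = -8.

1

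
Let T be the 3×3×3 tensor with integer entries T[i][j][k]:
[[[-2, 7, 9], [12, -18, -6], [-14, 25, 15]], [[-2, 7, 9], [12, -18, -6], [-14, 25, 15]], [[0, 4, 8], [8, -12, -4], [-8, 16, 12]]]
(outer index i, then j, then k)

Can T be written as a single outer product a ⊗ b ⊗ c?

No

The mode-1 unfolding of T (rows indexed by i, columns by (j,k) = (0,0), (0,1), (0,2), (1,0), (1,1), (1,2), (2,0), (2,1), (2,2)) is [[-2, 7, 9, 12, -18, -6, -14, 25, 15], [-2, 7, 9, 12, -18, -6, -14, 25, 15], [0, 4, 8, 8, -12, -4, -8, 16, 12]].
There the 2×2 minor on rows i ∈ {0, 2}, columns (j,k) ∈ {(0,0), (0,1)} is det [[-2, 7], [0, 4]] = -8 ≠ 0, so this unfolding has rank ≥ 2; CP rank is at least every unfolding rank, so rank(T) ≥ 2.
In particular rank(T) ≥ 2 > 1, so T is not rank-1.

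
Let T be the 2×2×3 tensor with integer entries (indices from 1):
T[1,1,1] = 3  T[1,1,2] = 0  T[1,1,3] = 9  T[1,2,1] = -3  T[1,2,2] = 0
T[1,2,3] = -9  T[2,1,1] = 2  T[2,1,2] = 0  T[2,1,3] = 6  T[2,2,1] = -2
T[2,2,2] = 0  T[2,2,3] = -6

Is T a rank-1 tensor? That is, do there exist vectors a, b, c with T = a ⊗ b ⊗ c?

Yes

If T = a ⊗ b ⊗ c then every fibre of T is a multiple of the corresponding factor, so read the factors off the fibres through the nonzero entry T[1,1,1] = 3.
The mode-1 fibre T[:,1,1] = [3, 2] gives a = [3, 2] (primitive direction); the mode-2 fibre T[1,:,1] = [3, -3] gives b = [1, -1]; then c[k] = T[1,1,k] / (a[1]·b[1]) = [3, 0, 9] / 3 = [1, 0, 3].
Expanding [3, 2] ⊗ [1, -1] ⊗ [1, 0, 3] reproduces all 12 entries of T, so T = [3, 2] ⊗ [1, -1] ⊗ [1, 0, 3] and rank(T) ≤ 1.
Equivalently every frontal slice T[:,:,k] is c[k] times the rank-1 matrix [3, 2] ⊗ [1, -1]. So T has rank 1 (it is nonzero).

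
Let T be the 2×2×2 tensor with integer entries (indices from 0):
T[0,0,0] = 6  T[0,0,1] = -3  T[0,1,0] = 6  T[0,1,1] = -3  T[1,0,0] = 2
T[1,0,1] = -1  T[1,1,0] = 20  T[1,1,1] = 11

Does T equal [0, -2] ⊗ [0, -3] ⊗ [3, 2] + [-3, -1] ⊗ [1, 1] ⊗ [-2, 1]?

Reconstruct entrywise from the claimed factors. For example, T[1,1,0] = 20 and Σₗ aₗ[1]bₗ[1]cₗ[0] = (-2)·(-3)·(3) + (-1)·(1)·(-2) = 20; checking all 8 entries, every one matches. The claim holds.

Yes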